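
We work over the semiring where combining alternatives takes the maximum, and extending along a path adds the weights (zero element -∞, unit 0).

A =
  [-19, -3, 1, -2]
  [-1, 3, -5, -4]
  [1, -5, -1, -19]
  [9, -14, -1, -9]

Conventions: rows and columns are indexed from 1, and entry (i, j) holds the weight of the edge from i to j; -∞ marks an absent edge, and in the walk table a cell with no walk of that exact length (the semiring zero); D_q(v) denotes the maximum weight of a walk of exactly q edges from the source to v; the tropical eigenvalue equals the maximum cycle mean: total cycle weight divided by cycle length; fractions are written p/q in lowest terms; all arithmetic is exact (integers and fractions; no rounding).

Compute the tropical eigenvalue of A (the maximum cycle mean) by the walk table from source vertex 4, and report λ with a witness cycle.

q=0: [-∞, -∞, -∞, 0]
q=1: [9, -14, -1, -9]
q=2: [0, 6, 10, 7]
q=3: [16, 9, 9, 2]
q=4: [11, 13, 17, 14]
Optimal cycle mean attained by: cycle 1->4->1, total (-2) + 9, length 2.
Answer: λ = 7/2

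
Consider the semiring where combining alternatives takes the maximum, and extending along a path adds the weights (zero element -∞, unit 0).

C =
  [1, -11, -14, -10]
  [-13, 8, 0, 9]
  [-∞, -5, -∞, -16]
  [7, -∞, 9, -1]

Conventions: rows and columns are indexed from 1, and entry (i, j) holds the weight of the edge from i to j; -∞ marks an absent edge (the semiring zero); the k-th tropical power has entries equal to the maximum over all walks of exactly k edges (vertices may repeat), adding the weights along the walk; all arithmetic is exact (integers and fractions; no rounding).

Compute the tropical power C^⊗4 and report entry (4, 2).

C^⊗2:
  [2, -3, -1, -2]
  [16, 16, 18, 17]
  [-9, 3, -5, 4]
  [8, 4, 8, -2]
C^⊗3:
  [5, 5, 7, 6]
  [24, 24, 26, 25]
  [11, 11, 13, 12]
  [9, 12, 7, 13]
C^⊗4:
  [13, 13, 15, 14]
  [32, 32, 34, 33]
  [19, 19, 21, 20]
  [20, 20, 22, 21]
Key observation: the optimum is the walk 4->3->2->2->2, with weight 9 + (-5) + 8 + 8 = 20.
Optimal value attained by: walk 4->3->2->2->2.
Answer: (C^⊗4)[4][2] = 20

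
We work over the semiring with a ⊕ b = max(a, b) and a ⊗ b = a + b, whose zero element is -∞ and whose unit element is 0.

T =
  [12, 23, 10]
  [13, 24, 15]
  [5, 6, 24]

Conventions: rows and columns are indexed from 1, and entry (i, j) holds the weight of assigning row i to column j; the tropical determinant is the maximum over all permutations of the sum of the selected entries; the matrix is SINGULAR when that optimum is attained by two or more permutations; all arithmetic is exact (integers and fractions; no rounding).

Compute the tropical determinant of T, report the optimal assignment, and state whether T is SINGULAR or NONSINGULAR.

σ = (1, 2, 3): 12 + 24 + 24 = 60
σ = (1, 3, 2): 12 + 15 + 6 = 33
σ = (2, 1, 3): 23 + 13 + 24 = 60
σ = (2, 3, 1): 23 + 15 + 5 = 43
σ = (3, 1, 2): 10 + 13 + 6 = 29
σ = (3, 2, 1): 10 + 24 + 5 = 39
Optimal value attained by: σ = (1, 2, 3).
Answer: det⊕(T) = 60; verdict: SINGULAR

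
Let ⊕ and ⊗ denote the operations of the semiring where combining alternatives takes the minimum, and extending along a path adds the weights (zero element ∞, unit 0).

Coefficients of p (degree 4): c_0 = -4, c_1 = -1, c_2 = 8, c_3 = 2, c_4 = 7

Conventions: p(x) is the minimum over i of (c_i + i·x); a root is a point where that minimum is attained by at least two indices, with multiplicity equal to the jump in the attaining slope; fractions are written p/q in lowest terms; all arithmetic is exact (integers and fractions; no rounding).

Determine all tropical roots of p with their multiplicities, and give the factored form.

hull edge (i=0, c=-4) to (i=3, c=2): slope 2, span 3
hull edge (i=3, c=2) to (i=4, c=7): slope 5, span 1
Factored form: p(x) = 7 ⊗ (x ⊕ (-5)) ⊗ (x ⊕ (-2)) ⊗ (x ⊕ (-2)) ⊗ (x ⊕ (-2))
Answer: roots = -5 (mult 1), -2 (mult 3)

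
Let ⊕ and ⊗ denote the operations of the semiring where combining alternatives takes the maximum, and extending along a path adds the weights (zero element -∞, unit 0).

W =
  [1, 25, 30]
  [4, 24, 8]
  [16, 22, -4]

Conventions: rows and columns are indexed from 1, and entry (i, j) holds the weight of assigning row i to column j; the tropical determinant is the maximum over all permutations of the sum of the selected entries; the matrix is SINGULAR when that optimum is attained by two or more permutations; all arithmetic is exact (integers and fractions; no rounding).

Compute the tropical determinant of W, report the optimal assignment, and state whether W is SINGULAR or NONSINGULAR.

σ = (1, 2, 3): 1 + 24 + (-4) = 21
σ = (1, 3, 2): 1 + 8 + 22 = 31
σ = (2, 1, 3): 25 + 4 + (-4) = 25
σ = (2, 3, 1): 25 + 8 + 16 = 49
σ = (3, 1, 2): 30 + 4 + 22 = 56
σ = (3, 2, 1): 30 + 24 + 16 = 70
Optimal value attained by: σ = (3, 2, 1).
Answer: det⊕(W) = 70; verdict: NONSINGULAR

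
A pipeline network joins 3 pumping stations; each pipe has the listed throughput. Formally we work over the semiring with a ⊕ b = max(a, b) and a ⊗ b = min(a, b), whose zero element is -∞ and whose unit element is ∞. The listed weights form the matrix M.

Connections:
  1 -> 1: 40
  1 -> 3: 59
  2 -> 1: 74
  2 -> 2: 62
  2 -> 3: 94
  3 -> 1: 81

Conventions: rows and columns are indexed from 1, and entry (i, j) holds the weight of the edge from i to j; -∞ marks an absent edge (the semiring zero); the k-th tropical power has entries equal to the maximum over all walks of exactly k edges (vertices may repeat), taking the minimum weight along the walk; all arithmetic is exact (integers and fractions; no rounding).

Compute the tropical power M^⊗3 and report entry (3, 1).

M^⊗2:
  [59, -∞, 40]
  [81, 62, 62]
  [40, -∞, 59]
M^⊗3:
  [40, -∞, 59]
  [62, 62, 62]
  [59, -∞, 40]
Key observation: the optimum is the walk 3->1->3->1, with weight 81 min 59 min 81 = 59.
Optimal value attained by: walk 3->1->3->1.
Answer: (M^⊗3)[3][1] = 59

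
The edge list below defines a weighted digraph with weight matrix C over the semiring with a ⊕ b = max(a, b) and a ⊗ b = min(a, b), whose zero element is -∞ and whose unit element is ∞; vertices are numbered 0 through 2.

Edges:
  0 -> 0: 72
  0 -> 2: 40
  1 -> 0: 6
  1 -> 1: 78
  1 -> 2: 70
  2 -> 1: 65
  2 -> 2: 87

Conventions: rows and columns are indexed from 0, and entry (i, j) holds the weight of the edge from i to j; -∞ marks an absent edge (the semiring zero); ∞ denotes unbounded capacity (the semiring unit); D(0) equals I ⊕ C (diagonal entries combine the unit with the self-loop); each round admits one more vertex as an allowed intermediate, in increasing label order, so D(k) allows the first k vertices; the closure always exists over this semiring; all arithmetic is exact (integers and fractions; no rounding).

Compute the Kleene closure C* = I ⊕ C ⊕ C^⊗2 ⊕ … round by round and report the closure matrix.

D(0):
  [∞, -∞, 40]
  [6, ∞, 70]
  [-∞, 65, ∞]
D(1):
  [∞, -∞, 40]
  [6, ∞, 70]
  [-∞, 65, ∞]
D(2):
  [∞, -∞, 40]
  [6, ∞, 70]
  [6, 65, ∞]
D(3):
  [∞, 40, 40]
  [6, ∞, 70]
  [6, 65, ∞]
Answer: C* = [[∞, 40, 40], [6, ∞, 70], [6, 65, ∞]]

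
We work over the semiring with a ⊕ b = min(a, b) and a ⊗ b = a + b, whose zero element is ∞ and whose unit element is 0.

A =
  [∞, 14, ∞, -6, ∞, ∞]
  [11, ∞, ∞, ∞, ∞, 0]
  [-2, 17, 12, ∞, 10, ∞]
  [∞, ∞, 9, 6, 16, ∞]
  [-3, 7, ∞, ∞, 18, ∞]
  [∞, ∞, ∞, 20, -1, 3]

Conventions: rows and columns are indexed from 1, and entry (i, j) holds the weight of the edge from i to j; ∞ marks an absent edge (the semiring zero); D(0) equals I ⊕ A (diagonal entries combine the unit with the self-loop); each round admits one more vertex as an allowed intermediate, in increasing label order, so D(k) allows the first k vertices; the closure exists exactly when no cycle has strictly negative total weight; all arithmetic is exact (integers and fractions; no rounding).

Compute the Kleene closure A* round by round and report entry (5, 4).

D(0):
  [0, 14, ∞, -6, ∞, ∞]
  [11, 0, ∞, ∞, ∞, 0]
  [-2, 17, 0, ∞, 10, ∞]
  [∞, ∞, 9, 0, 16, ∞]
  [-3, 7, ∞, ∞, 0, ∞]
  [∞, ∞, ∞, 20, -1, 0]
D(1):
  [0, 14, ∞, -6, ∞, ∞]
  [11, 0, ∞, 5, ∞, 0]
  [-2, 12, 0, -8, 10, ∞]
  [∞, ∞, 9, 0, 16, ∞]
  [-3, 7, ∞, -9, 0, ∞]
  [∞, ∞, ∞, 20, -1, 0]
D(2):
  [0, 14, ∞, -6, ∞, 14]
  [11, 0, ∞, 5, ∞, 0]
  [-2, 12, 0, -8, 10, 12]
  [∞, ∞, 9, 0, 16, ∞]
  [-3, 7, ∞, -9, 0, 7]
  [∞, ∞, ∞, 20, -1, 0]
D(3):
  [0, 14, ∞, -6, ∞, 14]
  [11, 0, ∞, 5, ∞, 0]
  [-2, 12, 0, -8, 10, 12]
  [7, 21, 9, 0, 16, 21]
  [-3, 7, ∞, -9, 0, 7]
  [∞, ∞, ∞, 20, -1, 0]
D(4):
  [0, 14, 3, -6, 10, 14]
  [11, 0, 14, 5, 21, 0]
  [-2, 12, 0, -8, 8, 12]
  [7, 21, 9, 0, 16, 21]
  [-3, 7, 0, -9, 0, 7]
  [27, 41, 29, 20, -1, 0]
D(5):
  [0, 14, 3, -6, 10, 14]
  [11, 0, 14, 5, 21, 0]
  [-2, 12, 0, -8, 8, 12]
  [7, 21, 9, 0, 16, 21]
  [-3, 7, 0, -9, 0, 7]
  [-4, 6, -1, -10, -1, 0]
D(6):
  [0, 14, 3, -6, 10, 14]
  [-4, 0, -1, -10, -1, 0]
  [-2, 12, 0, -8, 8, 12]
  [7, 21, 9, 0, 16, 21]
  [-3, 7, 0, -9, 0, 7]
  [-4, 6, -1, -10, -1, 0]
Answer: A*[5][4] = -9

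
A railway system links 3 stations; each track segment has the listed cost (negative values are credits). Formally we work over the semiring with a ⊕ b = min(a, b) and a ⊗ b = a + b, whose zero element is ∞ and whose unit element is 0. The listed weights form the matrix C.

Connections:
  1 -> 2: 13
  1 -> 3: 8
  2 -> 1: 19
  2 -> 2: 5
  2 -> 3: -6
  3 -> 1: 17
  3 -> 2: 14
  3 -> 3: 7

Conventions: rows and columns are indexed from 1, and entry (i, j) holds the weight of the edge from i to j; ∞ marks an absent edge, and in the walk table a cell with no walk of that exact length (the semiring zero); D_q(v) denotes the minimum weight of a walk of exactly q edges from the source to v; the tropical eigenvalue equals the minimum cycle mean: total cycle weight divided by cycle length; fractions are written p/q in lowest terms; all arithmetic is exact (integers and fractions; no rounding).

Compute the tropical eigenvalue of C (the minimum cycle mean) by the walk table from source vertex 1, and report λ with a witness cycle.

q=0: [0, ∞, ∞]
q=1: [∞, 13, 8]
q=2: [25, 18, 7]
q=3: [24, 21, 12]
Optimal cycle mean attained by: cycle 2->3->2, total (-6) + 14, length 2.
Answer: λ = 4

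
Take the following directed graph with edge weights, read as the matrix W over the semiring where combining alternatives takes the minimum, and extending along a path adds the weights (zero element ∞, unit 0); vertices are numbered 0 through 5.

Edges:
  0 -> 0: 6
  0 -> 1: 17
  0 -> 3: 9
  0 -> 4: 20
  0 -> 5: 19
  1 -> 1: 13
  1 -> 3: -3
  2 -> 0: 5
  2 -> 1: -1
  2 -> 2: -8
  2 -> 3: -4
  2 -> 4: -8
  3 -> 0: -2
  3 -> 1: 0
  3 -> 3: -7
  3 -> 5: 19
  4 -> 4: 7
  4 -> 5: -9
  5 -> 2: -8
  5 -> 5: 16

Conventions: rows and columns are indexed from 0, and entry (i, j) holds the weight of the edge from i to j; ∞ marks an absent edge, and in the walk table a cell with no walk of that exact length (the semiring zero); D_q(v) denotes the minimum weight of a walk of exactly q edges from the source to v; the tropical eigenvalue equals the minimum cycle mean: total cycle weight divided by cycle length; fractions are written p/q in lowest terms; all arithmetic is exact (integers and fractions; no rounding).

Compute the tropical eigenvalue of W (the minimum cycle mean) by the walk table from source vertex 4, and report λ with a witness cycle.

q=0: [∞, ∞, ∞, ∞, 0, ∞]
q=1: [∞, ∞, ∞, ∞, 7, -9]
q=2: [∞, ∞, -17, ∞, 14, -2]
q=3: [-12, -18, -25, -21, -25, 5]
q=4: [-23, -26, -33, -29, -33, -34]
q=5: [-31, -34, -42, -37, -41, -42]
q=6: [-39, -43, -50, -46, -50, -50]
Optimal cycle mean attained by: cycle 2->4->5->2, total (-8) + (-9) + (-8), length 3.
Answer: λ = -25/3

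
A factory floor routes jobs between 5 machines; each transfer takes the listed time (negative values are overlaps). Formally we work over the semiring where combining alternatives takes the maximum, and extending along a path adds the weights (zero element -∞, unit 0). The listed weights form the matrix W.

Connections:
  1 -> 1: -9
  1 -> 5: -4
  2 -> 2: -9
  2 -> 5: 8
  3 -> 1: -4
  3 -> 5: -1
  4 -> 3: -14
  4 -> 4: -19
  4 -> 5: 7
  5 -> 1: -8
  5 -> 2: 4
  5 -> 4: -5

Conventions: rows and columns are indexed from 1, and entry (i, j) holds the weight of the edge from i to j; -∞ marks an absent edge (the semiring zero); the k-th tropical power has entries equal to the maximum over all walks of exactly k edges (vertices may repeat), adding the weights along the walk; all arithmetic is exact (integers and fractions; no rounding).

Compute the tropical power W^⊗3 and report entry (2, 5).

W^⊗2:
  [-12, 0, -∞, -9, -13]
  [0, 12, -∞, 3, -1]
  [-9, 3, -∞, -6, -8]
  [-1, 11, -33, 2, -12]
  [-17, -5, -19, -24, 12]
W^⊗3:
  [-21, -9, -23, -18, 8]
  [-9, 3, -11, -6, 20]
  [-16, -4, -20, -13, 11]
  [-10, 2, -12, -17, 19]
  [4, 16, -38, 7, 3]
Key observation: the optimum is the walk 2->5->2->5, with weight 8 + 4 + 8 = 20.
Optimal value attained by: walk 2->5->2->5.
Answer: (W^⊗3)[2][5] = 20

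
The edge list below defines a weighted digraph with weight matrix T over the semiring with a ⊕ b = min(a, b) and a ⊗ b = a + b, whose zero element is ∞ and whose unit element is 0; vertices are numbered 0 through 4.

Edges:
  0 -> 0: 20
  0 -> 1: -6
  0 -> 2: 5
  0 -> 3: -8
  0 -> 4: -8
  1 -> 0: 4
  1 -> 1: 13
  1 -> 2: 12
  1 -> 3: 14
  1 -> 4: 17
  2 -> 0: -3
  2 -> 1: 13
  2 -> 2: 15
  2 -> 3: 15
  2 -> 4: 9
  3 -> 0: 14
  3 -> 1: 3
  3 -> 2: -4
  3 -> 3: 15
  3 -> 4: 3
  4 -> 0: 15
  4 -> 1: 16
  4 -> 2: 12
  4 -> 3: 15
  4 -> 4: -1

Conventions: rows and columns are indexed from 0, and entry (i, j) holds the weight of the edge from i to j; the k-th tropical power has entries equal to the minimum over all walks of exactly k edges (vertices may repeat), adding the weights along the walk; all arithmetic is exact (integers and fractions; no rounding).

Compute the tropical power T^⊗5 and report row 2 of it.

T^⊗2:
  [-2, -5, -12, 7, -9]
  [9, -2, 9, -4, -4]
  [12, -9, 2, -11, -11]
  [-7, 8, 11, 6, 2]
  [9, 9, 11, 7, -2]
T^⊗3:
  [-15, -8, 3, -10, -10]
  [2, -1, -8, 1, -5]
  [-5, -8, -15, 4, -12]
  [8, -13, -2, -15, -15]
  [8, 3, 3, 1, -3]
T^⊗4:
  [-4, -21, -14, -23, -23]
  [-11, -4, -3, -6, -6]
  [-18, -11, 0, -13, -13]
  [-9, -12, -19, 0, -16]
  [0, 2, -3, 0, -4]
T^⊗5:
  [-17, -20, -27, -12, -24]
  [-6, -17, -10, -19, -19]
  [-7, -24, -17, -26, -26]
  [-22, -15, -4, -17, -17]
  [-6, -6, -4, -8, -8]
Answer: row 2 of T^⊗5 = [-7, -24, -17, -26, -26]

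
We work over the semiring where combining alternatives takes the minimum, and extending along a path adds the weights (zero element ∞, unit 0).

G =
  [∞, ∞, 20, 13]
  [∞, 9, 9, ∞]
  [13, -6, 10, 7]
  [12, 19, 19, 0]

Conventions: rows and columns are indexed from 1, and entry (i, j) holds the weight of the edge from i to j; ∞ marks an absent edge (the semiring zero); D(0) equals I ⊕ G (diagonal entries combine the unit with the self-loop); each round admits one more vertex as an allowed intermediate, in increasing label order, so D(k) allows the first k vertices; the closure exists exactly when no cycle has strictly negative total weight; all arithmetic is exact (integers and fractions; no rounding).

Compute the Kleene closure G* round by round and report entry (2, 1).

D(0):
  [0, ∞, 20, 13]
  [∞, 0, 9, ∞]
  [13, -6, 0, 7]
  [12, 19, 19, 0]
D(1):
  [0, ∞, 20, 13]
  [∞, 0, 9, ∞]
  [13, -6, 0, 7]
  [12, 19, 19, 0]
D(2):
  [0, ∞, 20, 13]
  [∞, 0, 9, ∞]
  [13, -6, 0, 7]
  [12, 19, 19, 0]
D(3):
  [0, 14, 20, 13]
  [22, 0, 9, 16]
  [13, -6, 0, 7]
  [12, 13, 19, 0]
D(4):
  [0, 14, 20, 13]
  [22, 0, 9, 16]
  [13, -6, 0, 7]
  [12, 13, 19, 0]
Answer: G*[2][1] = 22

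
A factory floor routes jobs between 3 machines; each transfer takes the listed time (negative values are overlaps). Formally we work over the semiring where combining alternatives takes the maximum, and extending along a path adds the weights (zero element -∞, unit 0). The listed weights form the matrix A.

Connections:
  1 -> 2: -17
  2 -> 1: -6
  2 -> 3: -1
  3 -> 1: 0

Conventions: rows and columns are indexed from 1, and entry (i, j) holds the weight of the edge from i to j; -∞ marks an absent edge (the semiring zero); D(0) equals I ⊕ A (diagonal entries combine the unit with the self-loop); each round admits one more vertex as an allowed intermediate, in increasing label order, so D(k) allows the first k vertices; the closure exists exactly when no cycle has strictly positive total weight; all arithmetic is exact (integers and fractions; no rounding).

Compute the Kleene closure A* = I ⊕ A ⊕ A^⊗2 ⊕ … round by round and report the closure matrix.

D(0):
  [0, -17, -∞]
  [-6, 0, -1]
  [0, -∞, 0]
D(1):
  [0, -17, -∞]
  [-6, 0, -1]
  [0, -17, 0]
D(2):
  [0, -17, -18]
  [-6, 0, -1]
  [0, -17, 0]
D(3):
  [0, -17, -18]
  [-1, 0, -1]
  [0, -17, 0]
Answer: A* = [[0, -17, -18], [-1, 0, -1], [0, -17, 0]]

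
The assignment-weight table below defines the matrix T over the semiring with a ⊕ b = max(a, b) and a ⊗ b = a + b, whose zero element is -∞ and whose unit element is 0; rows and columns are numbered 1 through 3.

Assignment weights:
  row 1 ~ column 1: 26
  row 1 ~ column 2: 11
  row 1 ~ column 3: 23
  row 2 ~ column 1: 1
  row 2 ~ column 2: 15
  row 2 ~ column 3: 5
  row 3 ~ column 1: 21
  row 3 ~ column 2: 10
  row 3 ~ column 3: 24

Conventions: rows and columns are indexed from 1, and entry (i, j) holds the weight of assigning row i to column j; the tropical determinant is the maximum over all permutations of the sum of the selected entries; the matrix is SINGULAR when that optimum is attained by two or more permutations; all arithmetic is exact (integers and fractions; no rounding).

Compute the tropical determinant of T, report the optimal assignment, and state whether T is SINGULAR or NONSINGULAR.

σ = (1, 2, 3): 26 + 15 + 24 = 65
σ = (1, 3, 2): 26 + 5 + 10 = 41
σ = (2, 1, 3): 11 + 1 + 24 = 36
σ = (2, 3, 1): 11 + 5 + 21 = 37
σ = (3, 1, 2): 23 + 1 + 10 = 34
σ = (3, 2, 1): 23 + 15 + 21 = 59
Optimal value attained by: σ = (1, 2, 3).
Answer: det⊕(T) = 65; verdict: NONSINGULAR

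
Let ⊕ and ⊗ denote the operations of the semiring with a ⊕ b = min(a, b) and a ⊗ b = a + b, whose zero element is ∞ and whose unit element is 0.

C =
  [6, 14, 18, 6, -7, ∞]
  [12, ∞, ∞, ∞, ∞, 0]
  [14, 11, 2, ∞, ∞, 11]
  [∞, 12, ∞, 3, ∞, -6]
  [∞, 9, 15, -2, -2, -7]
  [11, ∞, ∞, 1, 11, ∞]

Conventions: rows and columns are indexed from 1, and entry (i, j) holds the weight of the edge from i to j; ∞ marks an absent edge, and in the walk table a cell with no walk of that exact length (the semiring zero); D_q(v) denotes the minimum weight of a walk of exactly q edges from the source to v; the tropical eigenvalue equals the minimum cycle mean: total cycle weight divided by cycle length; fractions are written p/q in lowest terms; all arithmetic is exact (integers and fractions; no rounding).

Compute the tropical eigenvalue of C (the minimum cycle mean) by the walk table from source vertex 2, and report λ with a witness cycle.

q=0: [∞, 0, ∞, ∞, ∞, ∞]
q=1: [12, ∞, ∞, ∞, ∞, 0]
q=2: [11, 26, 30, 1, 5, ∞]
q=3: [17, 13, 20, 3, 3, -5]
q=4: [6, 12, 18, -4, 1, -4]
q=5: [7, 8, 16, -3, -1, -10]
q=6: [1, 8, 14, -9, -3, -9]
Optimal cycle mean attained by: cycle 4->6->4, total (-6) + 1, length 2.
Answer: λ = -5/2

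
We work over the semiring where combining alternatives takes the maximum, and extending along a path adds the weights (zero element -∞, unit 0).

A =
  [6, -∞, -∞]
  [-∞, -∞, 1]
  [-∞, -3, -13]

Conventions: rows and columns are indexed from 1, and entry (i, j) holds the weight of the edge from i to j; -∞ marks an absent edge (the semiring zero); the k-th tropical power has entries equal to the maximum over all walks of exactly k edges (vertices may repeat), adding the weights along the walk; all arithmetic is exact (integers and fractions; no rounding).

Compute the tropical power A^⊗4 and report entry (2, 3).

A^⊗2:
  [12, -∞, -∞]
  [-∞, -2, -12]
  [-∞, -16, -2]
A^⊗3:
  [18, -∞, -∞]
  [-∞, -15, -1]
  [-∞, -5, -15]
A^⊗4:
  [24, -∞, -∞]
  [-∞, -4, -14]
  [-∞, -18, -4]
Key observation: the optimum is the walk 2->3->2->3->3, with weight 1 + (-3) + 1 + (-13) = -14.
Optimal value attained by: walk 2->3->2->3->3.
Answer: (A^⊗4)[2][3] = -14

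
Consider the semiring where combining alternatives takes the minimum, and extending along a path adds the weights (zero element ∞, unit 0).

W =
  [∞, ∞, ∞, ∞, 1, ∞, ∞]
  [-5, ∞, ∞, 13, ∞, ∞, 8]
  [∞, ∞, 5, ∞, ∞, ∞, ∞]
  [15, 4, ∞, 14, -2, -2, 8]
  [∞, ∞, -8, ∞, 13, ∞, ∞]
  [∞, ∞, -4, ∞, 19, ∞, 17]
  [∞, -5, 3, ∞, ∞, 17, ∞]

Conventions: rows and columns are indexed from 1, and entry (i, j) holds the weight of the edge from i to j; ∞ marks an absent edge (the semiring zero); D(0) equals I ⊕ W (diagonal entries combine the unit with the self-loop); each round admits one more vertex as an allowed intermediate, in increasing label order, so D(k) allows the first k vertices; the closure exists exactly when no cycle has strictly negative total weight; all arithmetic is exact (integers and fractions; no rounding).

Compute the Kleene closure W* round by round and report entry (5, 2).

D(0):
  [0, ∞, ∞, ∞, 1, ∞, ∞]
  [-5, 0, ∞, 13, ∞, ∞, 8]
  [∞, ∞, 0, ∞, ∞, ∞, ∞]
  [15, 4, ∞, 0, -2, -2, 8]
  [∞, ∞, -8, ∞, 0, ∞, ∞]
  [∞, ∞, -4, ∞, 19, 0, 17]
  [∞, -5, 3, ∞, ∞, 17, 0]
D(1):
  [0, ∞, ∞, ∞, 1, ∞, ∞]
  [-5, 0, ∞, 13, -4, ∞, 8]
  [∞, ∞, 0, ∞, ∞, ∞, ∞]
  [15, 4, ∞, 0, -2, -2, 8]
  [∞, ∞, -8, ∞, 0, ∞, ∞]
  [∞, ∞, -4, ∞, 19, 0, 17]
  [∞, -5, 3, ∞, ∞, 17, 0]
D(2):
  [0, ∞, ∞, ∞, 1, ∞, ∞]
  [-5, 0, ∞, 13, -4, ∞, 8]
  [∞, ∞, 0, ∞, ∞, ∞, ∞]
  [-1, 4, ∞, 0, -2, -2, 8]
  [∞, ∞, -8, ∞, 0, ∞, ∞]
  [∞, ∞, -4, ∞, 19, 0, 17]
  [-10, -5, 3, 8, -9, 17, 0]
D(3):
  [0, ∞, ∞, ∞, 1, ∞, ∞]
  [-5, 0, ∞, 13, -4, ∞, 8]
  [∞, ∞, 0, ∞, ∞, ∞, ∞]
  [-1, 4, ∞, 0, -2, -2, 8]
  [∞, ∞, -8, ∞, 0, ∞, ∞]
  [∞, ∞, -4, ∞, 19, 0, 17]
  [-10, -5, 3, 8, -9, 17, 0]
D(4):
  [0, ∞, ∞, ∞, 1, ∞, ∞]
  [-5, 0, ∞, 13, -4, 11, 8]
  [∞, ∞, 0, ∞, ∞, ∞, ∞]
  [-1, 4, ∞, 0, -2, -2, 8]
  [∞, ∞, -8, ∞, 0, ∞, ∞]
  [∞, ∞, -4, ∞, 19, 0, 17]
  [-10, -5, 3, 8, -9, 6, 0]
D(5):
  [0, ∞, -7, ∞, 1, ∞, ∞]
  [-5, 0, -12, 13, -4, 11, 8]
  [∞, ∞, 0, ∞, ∞, ∞, ∞]
  [-1, 4, -10, 0, -2, -2, 8]
  [∞, ∞, -8, ∞, 0, ∞, ∞]
  [∞, ∞, -4, ∞, 19, 0, 17]
  [-10, -5, -17, 8, -9, 6, 0]
D(6):
  [0, ∞, -7, ∞, 1, ∞, ∞]
  [-5, 0, -12, 13, -4, 11, 8]
  [∞, ∞, 0, ∞, ∞, ∞, ∞]
  [-1, 4, -10, 0, -2, -2, 8]
  [∞, ∞, -8, ∞, 0, ∞, ∞]
  [∞, ∞, -4, ∞, 19, 0, 17]
  [-10, -5, -17, 8, -9, 6, 0]
D(7):
  [0, ∞, -7, ∞, 1, ∞, ∞]
  [-5, 0, -12, 13, -4, 11, 8]
  [∞, ∞, 0, ∞, ∞, ∞, ∞]
  [-2, 3, -10, 0, -2, -2, 8]
  [∞, ∞, -8, ∞, 0, ∞, ∞]
  [7, 12, -4, 25, 8, 0, 17]
  [-10, -5, -17, 8, -9, 6, 0]
Answer: W*[5][2] = ∞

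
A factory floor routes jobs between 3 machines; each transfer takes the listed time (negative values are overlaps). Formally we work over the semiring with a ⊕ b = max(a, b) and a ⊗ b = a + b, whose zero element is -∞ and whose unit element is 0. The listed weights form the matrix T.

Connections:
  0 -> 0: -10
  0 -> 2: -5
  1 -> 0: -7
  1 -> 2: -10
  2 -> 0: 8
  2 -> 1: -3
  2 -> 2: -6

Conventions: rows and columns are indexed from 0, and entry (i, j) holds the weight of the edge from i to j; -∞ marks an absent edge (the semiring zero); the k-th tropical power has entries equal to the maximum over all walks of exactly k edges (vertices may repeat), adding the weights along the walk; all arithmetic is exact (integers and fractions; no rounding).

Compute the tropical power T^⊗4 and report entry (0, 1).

T^⊗2:
  [3, -8, -11]
  [-2, -13, -12]
  [2, -9, 3]
T^⊗3:
  [-3, -14, -2]
  [-4, -15, -7]
  [11, 0, -3]
T^⊗4:
  [6, -5, -8]
  [1, -10, -9]
  [5, -6, 6]
Key observation: the optimum is the walk 0->2->0->2->1, with weight (-5) + 8 + (-5) + (-3) = -5.
Optimal value attained by: walk 0->2->0->2->1.
Answer: (T^⊗4)[0][1] = -5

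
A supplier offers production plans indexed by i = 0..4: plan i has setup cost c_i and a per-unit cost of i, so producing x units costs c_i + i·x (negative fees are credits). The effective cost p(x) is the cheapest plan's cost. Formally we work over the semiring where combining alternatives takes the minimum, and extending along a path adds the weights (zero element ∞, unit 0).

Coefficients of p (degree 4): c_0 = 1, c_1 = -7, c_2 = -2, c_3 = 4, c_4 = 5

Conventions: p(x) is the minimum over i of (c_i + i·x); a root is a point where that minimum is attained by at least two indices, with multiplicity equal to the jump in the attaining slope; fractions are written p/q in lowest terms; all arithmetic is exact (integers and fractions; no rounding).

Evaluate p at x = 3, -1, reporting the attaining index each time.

p(3) = min(1+0·3=1, -7+1·3=-4, -2+2·3=4, 4+3·3=13, 5+4·3=17) = -4 (attained by i=1)
p(-1) = min(1+0·(-1)=1, -7+1·(-1)=-8, -2+2·(-1)=-4, 4+3·(-1)=1, 5+4·(-1)=1) = -8 (attained by i=1)
Answer: p(3) = -4; p(-1) = -8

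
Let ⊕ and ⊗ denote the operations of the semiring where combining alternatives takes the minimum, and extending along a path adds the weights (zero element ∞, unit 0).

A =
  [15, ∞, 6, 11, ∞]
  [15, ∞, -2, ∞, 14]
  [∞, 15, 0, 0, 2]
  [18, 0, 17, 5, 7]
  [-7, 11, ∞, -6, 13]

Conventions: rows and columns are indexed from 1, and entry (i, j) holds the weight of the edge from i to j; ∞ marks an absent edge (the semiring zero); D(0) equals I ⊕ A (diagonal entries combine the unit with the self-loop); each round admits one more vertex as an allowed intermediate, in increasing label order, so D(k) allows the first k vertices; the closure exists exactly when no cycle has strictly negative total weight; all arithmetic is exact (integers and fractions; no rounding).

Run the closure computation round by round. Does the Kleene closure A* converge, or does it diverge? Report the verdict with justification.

D(0):
  [0, ∞, 6, 11, ∞]
  [15, 0, -2, ∞, 14]
  [∞, 15, 0, 0, 2]
  [18, 0, 17, 0, 7]
  [-7, 11, ∞, -6, 0]
D(1):
  [0, ∞, 6, 11, ∞]
  [15, 0, -2, 26, 14]
  [∞, 15, 0, 0, 2]
  [18, 0, 17, 0, 7]
  [-7, 11, -1, -6, 0]
D(2):
  [0, ∞, 6, 11, ∞]
  [15, 0, -2, 26, 14]
  [30, 15, 0, 0, 2]
  [15, 0, -2, 0, 7]
  [-7, 11, -1, -6, 0]
Detection: at round 3, diagonal entry (4, 4) turns strictly negative.
Key observation: the cycle 4->2->3->4 has total weight 0 + (-2) + 0, which is strictly negative.
Answer: DIVERGES — negative cycle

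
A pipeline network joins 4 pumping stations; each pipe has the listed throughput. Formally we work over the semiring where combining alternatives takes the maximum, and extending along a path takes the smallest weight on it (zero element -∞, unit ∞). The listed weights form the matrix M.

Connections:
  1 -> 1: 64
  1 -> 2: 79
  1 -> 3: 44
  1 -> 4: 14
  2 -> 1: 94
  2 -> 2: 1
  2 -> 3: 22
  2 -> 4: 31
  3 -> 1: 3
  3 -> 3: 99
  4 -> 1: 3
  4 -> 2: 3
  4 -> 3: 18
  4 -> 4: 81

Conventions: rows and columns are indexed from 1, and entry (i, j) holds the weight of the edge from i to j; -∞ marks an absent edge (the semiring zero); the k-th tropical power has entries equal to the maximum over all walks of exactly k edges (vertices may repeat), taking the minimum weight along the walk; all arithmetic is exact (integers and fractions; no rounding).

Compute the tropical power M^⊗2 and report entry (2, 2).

M^⊗2:
  [79, 64, 44, 31]
  [64, 79, 44, 31]
  [3, 3, 99, 3]
  [3, 3, 18, 81]
Key observation: the optimum is the walk 2->1->2, with weight 94 min 79 = 79.
Optimal value attained by: walk 2->1->2.
Answer: (M^⊗2)[2][2] = 79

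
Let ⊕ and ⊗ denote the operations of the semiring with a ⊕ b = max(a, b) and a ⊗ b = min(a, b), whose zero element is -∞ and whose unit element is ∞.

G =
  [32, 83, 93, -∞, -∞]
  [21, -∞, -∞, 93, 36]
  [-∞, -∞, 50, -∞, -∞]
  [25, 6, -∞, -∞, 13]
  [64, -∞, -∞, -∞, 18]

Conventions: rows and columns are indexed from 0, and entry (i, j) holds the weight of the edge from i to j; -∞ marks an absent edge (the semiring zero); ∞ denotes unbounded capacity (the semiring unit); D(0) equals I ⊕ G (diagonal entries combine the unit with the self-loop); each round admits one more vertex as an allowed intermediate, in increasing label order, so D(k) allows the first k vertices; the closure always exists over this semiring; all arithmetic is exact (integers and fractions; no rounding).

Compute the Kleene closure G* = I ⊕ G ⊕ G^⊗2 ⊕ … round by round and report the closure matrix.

D(0):
  [∞, 83, 93, -∞, -∞]
  [21, ∞, -∞, 93, 36]
  [-∞, -∞, ∞, -∞, -∞]
  [25, 6, -∞, ∞, 13]
  [64, -∞, -∞, -∞, ∞]
D(1):
  [∞, 83, 93, -∞, -∞]
  [21, ∞, 21, 93, 36]
  [-∞, -∞, ∞, -∞, -∞]
  [25, 25, 25, ∞, 13]
  [64, 64, 64, -∞, ∞]
D(2):
  [∞, 83, 93, 83, 36]
  [21, ∞, 21, 93, 36]
  [-∞, -∞, ∞, -∞, -∞]
  [25, 25, 25, ∞, 25]
  [64, 64, 64, 64, ∞]
D(3):
  [∞, 83, 93, 83, 36]
  [21, ∞, 21, 93, 36]
  [-∞, -∞, ∞, -∞, -∞]
  [25, 25, 25, ∞, 25]
  [64, 64, 64, 64, ∞]
D(4):
  [∞, 83, 93, 83, 36]
  [25, ∞, 25, 93, 36]
  [-∞, -∞, ∞, -∞, -∞]
  [25, 25, 25, ∞, 25]
  [64, 64, 64, 64, ∞]
D(5):
  [∞, 83, 93, 83, 36]
  [36, ∞, 36, 93, 36]
  [-∞, -∞, ∞, -∞, -∞]
  [25, 25, 25, ∞, 25]
  [64, 64, 64, 64, ∞]
Answer: G* = [[∞, 83, 93, 83, 36], [36, ∞, 36, 93, 36], [-∞, -∞, ∞, -∞, -∞], [25, 25, 25, ∞, 25], [64, 64, 64, 64, ∞]]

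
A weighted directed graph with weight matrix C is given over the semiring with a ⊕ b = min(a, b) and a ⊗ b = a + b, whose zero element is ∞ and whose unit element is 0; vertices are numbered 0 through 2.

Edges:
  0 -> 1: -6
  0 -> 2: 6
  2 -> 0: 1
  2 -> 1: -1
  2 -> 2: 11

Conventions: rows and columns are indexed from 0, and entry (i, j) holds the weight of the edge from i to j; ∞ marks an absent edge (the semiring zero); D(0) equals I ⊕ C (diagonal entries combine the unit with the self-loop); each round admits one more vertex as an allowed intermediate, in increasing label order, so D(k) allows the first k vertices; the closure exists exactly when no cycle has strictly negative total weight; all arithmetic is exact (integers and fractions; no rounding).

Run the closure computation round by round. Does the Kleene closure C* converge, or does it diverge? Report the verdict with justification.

D(0):
  [0, -6, 6]
  [∞, 0, ∞]
  [1, -1, 0]
D(1):
  [0, -6, 6]
  [∞, 0, ∞]
  [1, -5, 0]
D(2):
  [0, -6, 6]
  [∞, 0, ∞]
  [1, -5, 0]
D(3):
  [0, -6, 6]
  [∞, 0, ∞]
  [1, -5, 0]
Key observation: every diagonal entry stays at the unit through all rounds, so no improving cycle exists.
Answer: CONVERGES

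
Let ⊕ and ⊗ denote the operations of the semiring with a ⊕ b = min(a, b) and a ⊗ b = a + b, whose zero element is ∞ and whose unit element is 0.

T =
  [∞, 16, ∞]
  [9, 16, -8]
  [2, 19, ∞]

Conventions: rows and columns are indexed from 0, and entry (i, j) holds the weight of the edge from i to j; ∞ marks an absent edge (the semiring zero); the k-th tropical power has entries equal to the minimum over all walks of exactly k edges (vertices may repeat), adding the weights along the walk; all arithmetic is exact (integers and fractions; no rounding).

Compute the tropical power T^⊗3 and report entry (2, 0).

T^⊗2:
  [25, 32, 8]
  [-6, 11, 8]
  [28, 18, 11]
T^⊗3:
  [10, 27, 24]
  [10, 10, 3]
  [13, 30, 10]
Key observation: the optimum is the walk 2->1->2->0, with weight 19 + (-8) + 2 = 13.
Optimal value attained by: walk 2->1->2->0.
Answer: (T^⊗3)[2][0] = 13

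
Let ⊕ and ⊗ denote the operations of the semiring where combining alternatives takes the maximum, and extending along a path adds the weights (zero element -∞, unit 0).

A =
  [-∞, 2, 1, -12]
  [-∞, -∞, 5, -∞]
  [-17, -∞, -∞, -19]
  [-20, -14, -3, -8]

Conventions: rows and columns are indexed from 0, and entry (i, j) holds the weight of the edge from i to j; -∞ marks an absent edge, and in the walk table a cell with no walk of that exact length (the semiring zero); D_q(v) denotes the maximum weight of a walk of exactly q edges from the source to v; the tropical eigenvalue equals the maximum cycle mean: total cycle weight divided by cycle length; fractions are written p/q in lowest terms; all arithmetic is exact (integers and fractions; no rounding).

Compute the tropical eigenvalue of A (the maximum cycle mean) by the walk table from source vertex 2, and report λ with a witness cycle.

q=0: [-∞, -∞, 0, -∞]
q=1: [-17, -∞, -∞, -19]
q=2: [-39, -15, -16, -27]
q=3: [-33, -37, -10, -35]
q=4: [-27, -31, -32, -29]
Optimal cycle mean attained by: cycle 0->1->2->0, total 2 + 5 + (-17), length 3.
Answer: λ = -10/3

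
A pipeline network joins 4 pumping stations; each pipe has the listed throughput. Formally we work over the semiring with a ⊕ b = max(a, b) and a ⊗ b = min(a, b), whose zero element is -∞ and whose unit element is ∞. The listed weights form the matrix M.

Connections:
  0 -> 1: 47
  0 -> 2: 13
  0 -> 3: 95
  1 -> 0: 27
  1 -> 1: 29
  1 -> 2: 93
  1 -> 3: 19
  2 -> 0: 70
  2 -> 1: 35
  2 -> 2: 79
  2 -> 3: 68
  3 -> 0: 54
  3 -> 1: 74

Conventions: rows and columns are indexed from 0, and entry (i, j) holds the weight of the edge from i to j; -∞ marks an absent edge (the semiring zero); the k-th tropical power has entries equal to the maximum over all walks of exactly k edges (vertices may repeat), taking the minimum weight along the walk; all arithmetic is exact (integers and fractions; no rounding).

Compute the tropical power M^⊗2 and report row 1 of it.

M^⊗2:
  [54, 74, 47, 19]
  [70, 35, 79, 68]
  [70, 68, 79, 70]
  [27, 47, 74, 54]
Answer: row 1 of M^⊗2 = [70, 35, 79, 68]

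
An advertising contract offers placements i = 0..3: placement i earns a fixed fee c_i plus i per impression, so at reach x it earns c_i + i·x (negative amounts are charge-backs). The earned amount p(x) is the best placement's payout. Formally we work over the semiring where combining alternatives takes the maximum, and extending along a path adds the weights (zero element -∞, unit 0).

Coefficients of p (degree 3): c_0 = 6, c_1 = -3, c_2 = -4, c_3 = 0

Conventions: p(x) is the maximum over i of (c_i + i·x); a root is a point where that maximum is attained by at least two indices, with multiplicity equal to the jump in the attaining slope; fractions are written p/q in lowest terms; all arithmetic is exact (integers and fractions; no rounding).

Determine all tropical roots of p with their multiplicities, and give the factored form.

hull edge (i=0, c=6) to (i=3, c=0): slope -2, span 3
Factored form: p(x) = 0 ⊗ (x ⊕ 2) ⊗ (x ⊕ 2) ⊗ (x ⊕ 2)
Answer: roots = 2 (mult 3)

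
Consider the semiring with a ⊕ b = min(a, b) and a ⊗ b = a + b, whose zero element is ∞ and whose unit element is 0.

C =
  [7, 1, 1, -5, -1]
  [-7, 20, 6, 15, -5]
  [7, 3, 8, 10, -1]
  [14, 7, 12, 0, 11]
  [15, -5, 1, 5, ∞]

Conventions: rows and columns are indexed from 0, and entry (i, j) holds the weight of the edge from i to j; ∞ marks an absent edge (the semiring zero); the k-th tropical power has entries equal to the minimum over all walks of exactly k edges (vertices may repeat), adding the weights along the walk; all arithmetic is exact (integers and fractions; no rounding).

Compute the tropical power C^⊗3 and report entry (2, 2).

C^⊗2:
  [-6, -6, 0, -5, -4]
  [0, -10, -6, -12, -8]
  [-4, -6, 0, 2, -2]
  [0, 6, 12, 0, 2]
  [-12, 4, 1, 5, -10]
C^⊗3:
  [-13, -9, -5, -11, -11]
  [-17, -13, -7, -12, -15]
  [-13, -7, -3, -9, -11]
  [-1, -3, 1, -5, -1]
  [-5, -15, -11, -17, -13]
Key observation: the optimum is the walk 2->1->0->2, with weight 3 + (-7) + 1 = -3.
Optimal value attained by: walk 2->1->0->2.
Answer: (C^⊗3)[2][2] = -3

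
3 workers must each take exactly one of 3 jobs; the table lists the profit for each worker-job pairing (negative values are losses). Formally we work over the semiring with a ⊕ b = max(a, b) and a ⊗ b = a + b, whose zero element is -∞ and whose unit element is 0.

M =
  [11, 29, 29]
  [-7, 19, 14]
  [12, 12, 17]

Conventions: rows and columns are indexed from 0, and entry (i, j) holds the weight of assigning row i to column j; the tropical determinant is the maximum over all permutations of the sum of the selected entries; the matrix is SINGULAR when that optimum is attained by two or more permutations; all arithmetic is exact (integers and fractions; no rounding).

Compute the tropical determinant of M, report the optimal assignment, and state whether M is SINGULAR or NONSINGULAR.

σ = (0, 1, 2): 11 + 19 + 17 = 47
σ = (0, 2, 1): 11 + 14 + 12 = 37
σ = (1, 0, 2): 29 + (-7) + 17 = 39
σ = (1, 2, 0): 29 + 14 + 12 = 55
σ = (2, 0, 1): 29 + (-7) + 12 = 34
σ = (2, 1, 0): 29 + 19 + 12 = 60
Optimal value attained by: σ = (2, 1, 0).
Answer: det⊕(M) = 60; verdict: NONSINGULAR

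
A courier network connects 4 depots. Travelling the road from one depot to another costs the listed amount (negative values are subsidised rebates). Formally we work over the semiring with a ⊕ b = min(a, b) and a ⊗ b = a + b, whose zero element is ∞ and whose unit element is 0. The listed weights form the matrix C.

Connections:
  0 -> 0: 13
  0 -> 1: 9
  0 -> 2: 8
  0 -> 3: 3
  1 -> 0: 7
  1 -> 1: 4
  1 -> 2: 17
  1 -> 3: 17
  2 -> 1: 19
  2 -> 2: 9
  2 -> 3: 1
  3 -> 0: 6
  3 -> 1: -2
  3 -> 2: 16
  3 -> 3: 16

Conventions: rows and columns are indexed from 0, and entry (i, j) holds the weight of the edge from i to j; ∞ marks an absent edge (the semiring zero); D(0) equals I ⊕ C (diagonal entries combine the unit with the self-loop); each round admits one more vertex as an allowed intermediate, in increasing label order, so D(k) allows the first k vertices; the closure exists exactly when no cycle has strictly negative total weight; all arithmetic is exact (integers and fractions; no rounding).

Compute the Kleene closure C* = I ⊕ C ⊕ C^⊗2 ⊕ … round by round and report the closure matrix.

D(0):
  [0, 9, 8, 3]
  [7, 0, 17, 17]
  [∞, 19, 0, 1]
  [6, -2, 16, 0]
D(1):
  [0, 9, 8, 3]
  [7, 0, 15, 10]
  [∞, 19, 0, 1]
  [6, -2, 14, 0]
D(2):
  [0, 9, 8, 3]
  [7, 0, 15, 10]
  [26, 19, 0, 1]
  [5, -2, 13, 0]
D(3):
  [0, 9, 8, 3]
  [7, 0, 15, 10]
  [26, 19, 0, 1]
  [5, -2, 13, 0]
D(4):
  [0, 1, 8, 3]
  [7, 0, 15, 10]
  [6, -1, 0, 1]
  [5, -2, 13, 0]
Answer: C* = [[0, 1, 8, 3], [7, 0, 15, 10], [6, -1, 0, 1], [5, -2, 13, 0]]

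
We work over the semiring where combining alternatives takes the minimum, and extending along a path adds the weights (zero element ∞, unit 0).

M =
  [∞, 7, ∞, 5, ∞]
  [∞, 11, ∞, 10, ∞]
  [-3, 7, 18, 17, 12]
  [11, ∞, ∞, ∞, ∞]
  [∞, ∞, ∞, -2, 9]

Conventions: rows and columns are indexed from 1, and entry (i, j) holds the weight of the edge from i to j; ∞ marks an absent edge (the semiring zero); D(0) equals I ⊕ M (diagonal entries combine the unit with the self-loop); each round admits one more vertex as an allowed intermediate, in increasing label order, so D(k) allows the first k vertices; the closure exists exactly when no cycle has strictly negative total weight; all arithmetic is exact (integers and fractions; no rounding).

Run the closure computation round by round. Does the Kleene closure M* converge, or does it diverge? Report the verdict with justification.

D(0):
  [0, 7, ∞, 5, ∞]
  [∞, 0, ∞, 10, ∞]
  [-3, 7, 0, 17, 12]
  [11, ∞, ∞, 0, ∞]
  [∞, ∞, ∞, -2, 0]
D(1):
  [0, 7, ∞, 5, ∞]
  [∞, 0, ∞, 10, ∞]
  [-3, 4, 0, 2, 12]
  [11, 18, ∞, 0, ∞]
  [∞, ∞, ∞, -2, 0]
D(2):
  [0, 7, ∞, 5, ∞]
  [∞, 0, ∞, 10, ∞]
  [-3, 4, 0, 2, 12]
  [11, 18, ∞, 0, ∞]
  [∞, ∞, ∞, -2, 0]
D(3):
  [0, 7, ∞, 5, ∞]
  [∞, 0, ∞, 10, ∞]
  [-3, 4, 0, 2, 12]
  [11, 18, ∞, 0, ∞]
  [∞, ∞, ∞, -2, 0]
D(4):
  [0, 7, ∞, 5, ∞]
  [21, 0, ∞, 10, ∞]
  [-3, 4, 0, 2, 12]
  [11, 18, ∞, 0, ∞]
  [9, 16, ∞, -2, 0]
D(5):
  [0, 7, ∞, 5, ∞]
  [21, 0, ∞, 10, ∞]
  [-3, 4, 0, 2, 12]
  [11, 18, ∞, 0, ∞]
  [9, 16, ∞, -2, 0]
Key observation: every diagonal entry stays at the unit through all rounds, so no improving cycle exists.
Answer: CONVERGES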